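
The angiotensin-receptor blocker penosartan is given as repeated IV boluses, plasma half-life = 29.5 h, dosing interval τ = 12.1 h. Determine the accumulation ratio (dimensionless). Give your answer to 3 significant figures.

k = ln2 / t½ = 0.693147 / 29.5 = 0.02350 h⁻¹
e^(−kτ) = e^(−0.02350 × 12.1) = 0.7525
Accumulation ratio R = 1 / (1 − e^(−kτ)) = 1 / (1 − 0.7525) = 4.040

4.04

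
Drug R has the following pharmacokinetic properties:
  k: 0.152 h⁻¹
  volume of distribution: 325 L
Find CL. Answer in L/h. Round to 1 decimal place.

CL = k × Vd = 0.152 × 325 = 49.40 L/h

49.4 L/h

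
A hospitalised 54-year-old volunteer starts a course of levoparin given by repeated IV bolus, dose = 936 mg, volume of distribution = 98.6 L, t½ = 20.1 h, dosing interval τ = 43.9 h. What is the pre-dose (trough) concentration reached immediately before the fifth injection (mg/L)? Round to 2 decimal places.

2.67 mg/L

C₀ per dose = Dose / Vd = 936 / 98.6 = 9.493 mg/L
k = ln2 / t½ = 0.693147 / 20.1 = 0.03448 h⁻¹
Fraction remaining after one interval: r = e^(−kτ) = e^(−0.03448 × 43.9) = 0.2201
Before dose 5, 4 doses have been given (aged 1τ, 2τ, 3τ, 4τ).
C_trough = C₀ × (r + r² + … + r^4) = C₀ × r(1−r^4)/(1−r)
        = 9.493 × 0.2201 × (1 − 0.002347) / (1 − 0.2201) = 2.673 mg/L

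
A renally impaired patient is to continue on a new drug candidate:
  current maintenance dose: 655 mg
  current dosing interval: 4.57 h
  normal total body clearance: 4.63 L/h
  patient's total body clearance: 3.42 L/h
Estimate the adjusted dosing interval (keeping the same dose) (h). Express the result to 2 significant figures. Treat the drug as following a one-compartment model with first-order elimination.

6.2 h

To keep the same average steady-state level, dosing rate must scale with clearance.
CL ratio = 3.42 / 4.63 = 0.7387
New interval (same dose) = 4.57 / 0.7387 = 6.187 h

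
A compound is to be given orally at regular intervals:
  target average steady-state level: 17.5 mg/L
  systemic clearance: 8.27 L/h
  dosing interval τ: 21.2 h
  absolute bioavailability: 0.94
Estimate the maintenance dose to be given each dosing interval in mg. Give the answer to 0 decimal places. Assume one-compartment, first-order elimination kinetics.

3264 mg

At steady state, F × (Dose/τ) = Css × CL.
Dose = Css × CL × τ / F = 17.5 × 8.270 × 21.2 / 0.94 = 3264 mg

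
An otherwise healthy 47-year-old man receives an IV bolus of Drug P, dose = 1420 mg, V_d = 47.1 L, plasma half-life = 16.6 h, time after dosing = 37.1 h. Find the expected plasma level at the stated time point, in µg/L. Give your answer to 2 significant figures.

6400 µg/L

C₀ = Dose / Vd = 1420 / 47.1 = 30.15 mg/L
k = ln2 / t½ = 0.693147 / 16.6 = 0.04176 h⁻¹
C = C₀ · e^(−k·t) = 30.15 × e^(−0.04176 × 37.1)
  = 30.15 × 0.2124 = 6.404 mg/L
Convert: 6.404 mg/L × 1000 = 6404 µg/L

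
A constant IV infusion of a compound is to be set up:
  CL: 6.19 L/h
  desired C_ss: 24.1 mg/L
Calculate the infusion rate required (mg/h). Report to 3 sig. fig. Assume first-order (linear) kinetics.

At steady state, infusion rate R₀ = Css × CL = 24.1 × 6.190 = 149.2 mg/h

149 mg/h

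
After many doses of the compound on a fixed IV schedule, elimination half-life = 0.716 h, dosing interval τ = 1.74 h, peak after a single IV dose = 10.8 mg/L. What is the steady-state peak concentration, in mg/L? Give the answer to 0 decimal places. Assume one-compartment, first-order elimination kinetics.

13 mg/L

k = ln2 / t½ = 0.693147 / 0.716 = 0.9681 h⁻¹
e^(−kτ) = e^(−0.9681 × 1.74) = 0.1855
Accumulation ratio R = 1 / (1 − e^(−kτ)) = 1 / (1 − 0.1855) = 1.228
Steady-state peak = C₀ × R = 10.8 × 1.228 = 13.26 mg/L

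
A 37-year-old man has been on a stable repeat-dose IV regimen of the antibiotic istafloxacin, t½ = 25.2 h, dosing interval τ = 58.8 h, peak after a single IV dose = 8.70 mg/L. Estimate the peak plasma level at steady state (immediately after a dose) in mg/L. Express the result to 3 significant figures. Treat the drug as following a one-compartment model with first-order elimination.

10.9 mg/L

k = ln2 / t½ = 0.693147 / 25.2 = 0.02751 h⁻¹
e^(−kτ) = e^(−0.02751 × 58.8) = 0.1984
Accumulation ratio R = 1 / (1 − e^(−kτ)) = 1 / (1 − 0.1984) = 1.248
Steady-state peak = C₀ × R = 8.70 × 1.248 = 10.86 mg/L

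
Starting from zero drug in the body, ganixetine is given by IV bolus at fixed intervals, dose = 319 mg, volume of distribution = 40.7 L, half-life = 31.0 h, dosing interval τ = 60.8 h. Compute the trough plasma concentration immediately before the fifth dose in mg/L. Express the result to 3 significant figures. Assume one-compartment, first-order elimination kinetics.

C₀ per dose = Dose / Vd = 319 / 40.7 = 7.838 mg/L
k = ln2 / t½ = 0.693147 / 31.0 = 0.02236 h⁻¹
Fraction remaining after one interval: r = e^(−kτ) = e^(−0.02236 × 60.8) = 0.2568
Before dose 5, 4 doses have been given (aged 1τ, 2τ, 3τ, 4τ).
C_trough = C₀ × (r + r² + … + r^4) = C₀ × r(1−r^4)/(1−r)
        = 7.838 × 0.2568 × (1 − 0.004349) / (1 − 0.2568) = 2.697 mg/L

2.70 mg/L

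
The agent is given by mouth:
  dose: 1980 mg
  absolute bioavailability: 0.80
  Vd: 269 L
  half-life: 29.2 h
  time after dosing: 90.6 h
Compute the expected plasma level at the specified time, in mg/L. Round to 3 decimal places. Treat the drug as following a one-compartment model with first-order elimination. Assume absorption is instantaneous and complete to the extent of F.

0.685 mg/L

Amount reaching circulation = F × Dose = 0.80 × 1980 = 1584 mg
C₀ = F·Dose / Vd = 1584 / 269 = 5.888 mg/L
k = ln2 / t½ = 0.693147 / 29.2 = 0.02374 h⁻¹
C = C₀ · e^(−k·t) = 5.888 × e^(−0.02374 × 90.6)
  = 5.888 × 0.1164 = 0.6854 mg/L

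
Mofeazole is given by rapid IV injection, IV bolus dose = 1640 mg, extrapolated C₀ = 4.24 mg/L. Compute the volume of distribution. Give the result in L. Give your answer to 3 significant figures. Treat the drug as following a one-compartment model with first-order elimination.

Vd = Dose / C₀ = 1640 / 4.24 = 386.8 L

387 L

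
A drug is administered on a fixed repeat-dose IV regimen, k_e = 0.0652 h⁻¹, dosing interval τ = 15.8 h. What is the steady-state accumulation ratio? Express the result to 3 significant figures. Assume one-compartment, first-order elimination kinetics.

e^(−kτ) = e^(−0.06520 × 15.8) = 0.3569
Accumulation ratio R = 1 / (1 − e^(−kτ)) = 1 / (1 − 0.3569) = 1.555

1.56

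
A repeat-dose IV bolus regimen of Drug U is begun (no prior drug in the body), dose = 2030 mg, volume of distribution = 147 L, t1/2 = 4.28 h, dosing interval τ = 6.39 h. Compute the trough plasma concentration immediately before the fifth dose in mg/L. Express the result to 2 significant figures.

C₀ per dose = Dose / Vd = 2030 / 147 = 13.81 mg/L
k = ln2 / t½ = 0.693147 / 4.28 = 0.1620 h⁻¹
Fraction remaining after one interval: r = e^(−kτ) = e^(−0.1620 × 6.39) = 0.3552
Before dose 5, 4 doses have been given (aged 1τ, 2τ, 3τ, 4τ).
C_trough = C₀ × (r + r² + … + r^4) = C₀ × r(1−r^4)/(1−r)
        = 13.81 × 0.3552 × (1 − 0.01592) / (1 − 0.3552) = 7.486 mg/L

7.5 mg/L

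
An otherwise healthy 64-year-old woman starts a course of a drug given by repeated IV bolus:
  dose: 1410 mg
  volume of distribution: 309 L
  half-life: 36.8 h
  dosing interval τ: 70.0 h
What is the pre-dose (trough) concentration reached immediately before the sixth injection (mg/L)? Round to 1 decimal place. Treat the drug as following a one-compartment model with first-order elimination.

1.7 mg/L

C₀ per dose = Dose / Vd = 1410 / 309 = 4.563 mg/L
k = ln2 / t½ = 0.693147 / 36.8 = 0.01884 h⁻¹
Fraction remaining after one interval: r = e^(−kτ) = e^(−0.01884 × 70.0) = 0.2675
Before dose 6, 5 doses have been given (aged 1τ, 2τ, 3τ, 4τ, 5τ).
C_trough = C₀ × (r + r² + … + r^5) = C₀ × r(1−r^5)/(1−r)
        = 4.563 × 0.2675 × (1 − 0.001370) / (1 − 0.2675) = 1.664 mg/L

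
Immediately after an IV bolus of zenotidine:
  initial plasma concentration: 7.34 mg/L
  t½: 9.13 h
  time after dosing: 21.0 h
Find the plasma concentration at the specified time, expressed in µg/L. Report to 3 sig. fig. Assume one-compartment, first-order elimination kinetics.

1490 µg/L

k = ln2 / t½ = 0.693147 / 9.13 = 0.07592 h⁻¹
C = C₀ · e^(−k·t) = 7.340 × e^(−0.07592 × 21.0)
  = 7.340 × 0.2030 = 1.490 mg/L
Convert: 1.490 mg/L × 1000 = 1490 µg/L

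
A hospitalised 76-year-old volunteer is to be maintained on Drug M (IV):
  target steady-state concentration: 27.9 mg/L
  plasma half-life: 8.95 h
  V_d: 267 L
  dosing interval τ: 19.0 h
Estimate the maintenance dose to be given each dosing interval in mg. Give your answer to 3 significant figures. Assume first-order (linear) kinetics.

k = ln2 / t½ = 0.693147 / 8.95 = 0.07745 h⁻¹
CL = k × Vd = 0.07745 × 267 = 20.68 L/h
At steady state, Dose/τ = Css × CL.
Dose = Css × CL × τ = 27.9 × 20.68 × 19.0 = 10960 mg

11000 mg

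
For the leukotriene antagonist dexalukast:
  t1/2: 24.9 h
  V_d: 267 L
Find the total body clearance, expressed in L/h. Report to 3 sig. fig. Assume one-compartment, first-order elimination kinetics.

k = ln2 / t½ = 0.693147 / 24.9 = 0.02784 h⁻¹
CL = k × Vd = 0.02784 × 267 = 7.433 L/h

7.43 L/h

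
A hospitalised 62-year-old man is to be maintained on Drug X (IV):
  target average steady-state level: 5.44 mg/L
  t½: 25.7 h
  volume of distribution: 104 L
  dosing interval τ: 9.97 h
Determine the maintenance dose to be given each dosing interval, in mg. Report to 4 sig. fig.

k = ln2 / t½ = 0.693147 / 25.7 = 0.02697 h⁻¹
CL = k × Vd = 0.02697 × 104 = 2.805 L/h
At steady state, Dose/τ = Css × CL.
Dose = Css × CL × τ = 5.44 × 2.805 × 9.97 = 152.1 mg

152.1 mg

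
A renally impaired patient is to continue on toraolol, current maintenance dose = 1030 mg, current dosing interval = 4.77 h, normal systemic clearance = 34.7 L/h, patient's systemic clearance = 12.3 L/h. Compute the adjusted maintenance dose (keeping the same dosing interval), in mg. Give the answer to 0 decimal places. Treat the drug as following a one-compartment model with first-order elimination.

To keep the same average steady-state level, dosing rate must scale with clearance.
CL ratio = 12.3 / 34.7 = 0.3545
New dose (same interval) = 1030 × 0.3545 = 365.1 mg

365 mg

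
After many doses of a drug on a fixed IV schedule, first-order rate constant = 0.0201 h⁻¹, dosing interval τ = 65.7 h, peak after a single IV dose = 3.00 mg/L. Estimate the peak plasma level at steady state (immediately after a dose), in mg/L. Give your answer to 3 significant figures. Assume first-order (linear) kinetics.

e^(−kτ) = e^(−0.02010 × 65.7) = 0.2670
Accumulation ratio R = 1 / (1 − e^(−kτ)) = 1 / (1 − 0.2670) = 1.364
Steady-state peak = C₀ × R = 3.00 × 1.364 = 4.092 mg/L

4.09 mg/L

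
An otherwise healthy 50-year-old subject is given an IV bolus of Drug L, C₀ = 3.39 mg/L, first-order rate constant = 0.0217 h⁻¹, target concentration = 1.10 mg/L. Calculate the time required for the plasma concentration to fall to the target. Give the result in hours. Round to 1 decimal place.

51.9 h

t = ln(C₀ / C) / k = ln(3.390 / 1.10) / 0.02170
  = ln(3.082) / 0.02170 = 1.126 / 0.02170 = 51.89 h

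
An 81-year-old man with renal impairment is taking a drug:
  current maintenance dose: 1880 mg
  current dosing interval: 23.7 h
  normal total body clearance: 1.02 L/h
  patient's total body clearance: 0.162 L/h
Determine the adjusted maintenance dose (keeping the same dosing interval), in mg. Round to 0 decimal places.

To keep the same average steady-state level, dosing rate must scale with clearance.
CL ratio = 0.162 / 1.02 = 0.1588
New dose (same interval) = 1880 × 0.1588 = 298.5 mg

299 mg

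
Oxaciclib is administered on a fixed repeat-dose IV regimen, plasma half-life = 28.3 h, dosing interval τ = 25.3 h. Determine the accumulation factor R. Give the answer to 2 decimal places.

k = ln2 / t½ = 0.693147 / 28.3 = 0.02449 h⁻¹
e^(−kτ) = e^(−0.02449 × 25.3) = 0.5382
Accumulation ratio R = 1 / (1 − e^(−kτ)) = 1 / (1 − 0.5382) = 2.165

2.17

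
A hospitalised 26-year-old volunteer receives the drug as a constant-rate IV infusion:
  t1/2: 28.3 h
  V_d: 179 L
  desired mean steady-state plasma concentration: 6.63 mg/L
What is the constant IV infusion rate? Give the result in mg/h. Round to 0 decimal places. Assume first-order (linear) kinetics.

k = ln2 / t½ = 0.693147 / 28.3 = 0.02449 h⁻¹
CL = k × Vd = 0.02449 × 179 = 4.384 L/h
At steady state, infusion rate R₀ = Css × CL = 6.63 × 4.384 = 29.07 mg/h

29 mg/h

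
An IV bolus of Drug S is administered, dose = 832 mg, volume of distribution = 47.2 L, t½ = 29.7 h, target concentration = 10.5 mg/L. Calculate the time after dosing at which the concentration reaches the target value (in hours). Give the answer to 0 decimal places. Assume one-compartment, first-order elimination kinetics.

22 h

C₀ = Dose / Vd = 832.0 / 47.2 = 17.63 mg/L
k = ln2 / t½ = 0.693147 / 29.7 = 0.02334 h⁻¹
t = ln(C₀ / C) / k = ln(17.63 / 10.5) / 0.02334
  = ln(1.679) / 0.02334 = 0.5182 / 0.02334 = 22.20 h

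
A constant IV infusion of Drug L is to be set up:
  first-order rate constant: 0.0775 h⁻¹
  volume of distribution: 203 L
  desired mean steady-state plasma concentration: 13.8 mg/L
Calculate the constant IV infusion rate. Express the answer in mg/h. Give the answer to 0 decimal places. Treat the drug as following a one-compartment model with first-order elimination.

217 mg/h

CL = k × Vd = 0.07750 × 203 = 15.73 L/h
At steady state, infusion rate R₀ = Css × CL = 13.8 × 15.73 = 217.1 mg/h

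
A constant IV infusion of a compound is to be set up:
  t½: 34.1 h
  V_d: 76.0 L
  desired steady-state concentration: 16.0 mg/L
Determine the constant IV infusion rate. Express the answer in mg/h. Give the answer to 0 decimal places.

k = ln2 / t½ = 0.693147 / 34.1 = 0.02033 h⁻¹
CL = k × Vd = 0.02033 × 76.0 = 1.545 L/h
At steady state, infusion rate R₀ = Css × CL = 16.0 × 1.545 = 24.72 mg/h

25 mg/h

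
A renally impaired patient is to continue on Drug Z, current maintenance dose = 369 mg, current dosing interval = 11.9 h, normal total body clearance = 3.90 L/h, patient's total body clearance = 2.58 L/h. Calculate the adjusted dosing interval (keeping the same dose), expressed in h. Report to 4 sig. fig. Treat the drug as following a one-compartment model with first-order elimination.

To keep the same average steady-state level, dosing rate must scale with clearance.
CL ratio = 2.58 / 3.90 = 0.6615
New interval (same dose) = 11.9 / 0.6615 = 17.99 h

17.99 h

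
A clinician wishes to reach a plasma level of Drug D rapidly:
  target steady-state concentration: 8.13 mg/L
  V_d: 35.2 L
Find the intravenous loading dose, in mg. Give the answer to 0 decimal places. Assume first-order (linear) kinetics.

286 mg

LD = Css × Vd = 8.13 × 35.2 = 286.2 mg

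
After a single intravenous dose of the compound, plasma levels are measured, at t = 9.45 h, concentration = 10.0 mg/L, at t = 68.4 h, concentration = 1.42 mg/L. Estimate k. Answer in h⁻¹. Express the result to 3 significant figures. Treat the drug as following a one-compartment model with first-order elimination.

0.0331 h⁻¹

k = ln(C₁/C₂) / (t₂ − t₁) = ln(10.0/1.42) / (68.4 − 9.45)
  = 1.952 / 58.95 = 0.03311 h⁻¹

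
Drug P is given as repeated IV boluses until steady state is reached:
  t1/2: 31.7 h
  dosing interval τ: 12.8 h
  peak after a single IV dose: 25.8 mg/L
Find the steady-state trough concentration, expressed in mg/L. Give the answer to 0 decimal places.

80 mg/L

k = ln2 / t½ = 0.693147 / 31.7 = 0.02187 h⁻¹
e^(−kτ) = e^(−0.02187 × 12.8) = 0.7558
Accumulation ratio R = 1 / (1 − e^(−kτ)) = 1 / (1 − 0.7558) = 4.095
Steady-state trough = C₀ × R × e^(−kτ) = 25.8 × 4.095 × 0.7558 = 79.85 mg/L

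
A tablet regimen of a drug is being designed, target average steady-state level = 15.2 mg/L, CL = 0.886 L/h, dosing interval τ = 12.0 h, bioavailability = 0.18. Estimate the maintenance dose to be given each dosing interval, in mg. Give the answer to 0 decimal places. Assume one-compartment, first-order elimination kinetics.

At steady state, F × (Dose/τ) = Css × CL.
Dose = Css × CL × τ / F = 15.2 × 0.8860 × 12.0 / 0.18 = 897.8 mg

898 mg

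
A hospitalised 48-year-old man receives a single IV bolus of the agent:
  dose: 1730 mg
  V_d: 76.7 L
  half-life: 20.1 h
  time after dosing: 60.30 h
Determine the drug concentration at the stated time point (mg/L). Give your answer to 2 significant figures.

2.8 mg/L

C₀ = Dose / Vd = 1730 / 76.7 = 22.56 mg/L
k = ln2 / t½ = 0.693147 / 20.1 = 0.03448 h⁻¹
t / t½ = 60.30 / 20.1 = 3 half-lives
C = C₀ × (1/2)^3 = 22.56 × 0.1250 = 2.820 mg/L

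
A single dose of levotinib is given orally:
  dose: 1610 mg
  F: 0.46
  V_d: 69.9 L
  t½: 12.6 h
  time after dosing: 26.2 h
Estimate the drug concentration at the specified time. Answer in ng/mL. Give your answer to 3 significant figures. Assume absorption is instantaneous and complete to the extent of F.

2510 ng/mL

Amount reaching circulation = F × Dose = 0.46 × 1610 = 740.6 mg
C₀ = F·Dose / Vd = 740.6 / 69.9 = 10.60 mg/L
k = ln2 / t½ = 0.693147 / 12.6 = 0.05501 h⁻¹
C = C₀ · e^(−k·t) = 10.60 × e^(−0.05501 × 26.2)
  = 10.60 × 0.2366 = 2.508 mg/L
Convert: 2.508 mg/L × 1000 = 2508 ng/mL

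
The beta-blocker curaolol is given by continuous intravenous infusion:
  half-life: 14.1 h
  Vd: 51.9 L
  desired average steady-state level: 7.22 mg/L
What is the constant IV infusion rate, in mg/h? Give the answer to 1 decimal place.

k = ln2 / t½ = 0.693147 / 14.1 = 0.04916 h⁻¹
CL = k × Vd = 0.04916 × 51.9 = 2.551 L/h
At steady state, infusion rate R₀ = Css × CL = 7.22 × 2.551 = 18.42 mg/h

18.4 mg/h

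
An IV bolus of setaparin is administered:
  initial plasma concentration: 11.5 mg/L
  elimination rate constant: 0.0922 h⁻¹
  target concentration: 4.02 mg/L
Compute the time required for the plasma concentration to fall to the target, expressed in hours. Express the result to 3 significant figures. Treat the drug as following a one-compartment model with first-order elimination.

11.4 h

t = ln(C₀ / C) / k = ln(11.50 / 4.02) / 0.09220
  = ln(2.861) / 0.09220 = 1.051 / 0.09220 = 11.40 h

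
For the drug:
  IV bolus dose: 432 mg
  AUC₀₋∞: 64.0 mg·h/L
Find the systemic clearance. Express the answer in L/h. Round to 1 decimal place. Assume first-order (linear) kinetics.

CL = Dose / AUC = 432 / 64.0 = 6.750 L/h

6.8 L/h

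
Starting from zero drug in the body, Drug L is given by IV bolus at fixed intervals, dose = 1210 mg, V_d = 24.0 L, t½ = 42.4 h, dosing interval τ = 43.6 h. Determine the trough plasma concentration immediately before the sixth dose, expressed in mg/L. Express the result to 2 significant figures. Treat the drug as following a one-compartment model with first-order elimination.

C₀ per dose = Dose / Vd = 1210 / 24.0 = 50.42 mg/L
k = ln2 / t½ = 0.693147 / 42.4 = 0.01635 h⁻¹
Fraction remaining after one interval: r = e^(−kτ) = e^(−0.01635 × 43.6) = 0.4902
Before dose 6, 5 doses have been given (aged 1τ, 2τ, 3τ, 4τ, 5τ).
C_trough = C₀ × (r + r² + … + r^5) = C₀ × r(1−r^5)/(1−r)
        = 50.42 × 0.4902 × (1 − 0.02831) / (1 − 0.4902) = 47.11 mg/L

47 mg/L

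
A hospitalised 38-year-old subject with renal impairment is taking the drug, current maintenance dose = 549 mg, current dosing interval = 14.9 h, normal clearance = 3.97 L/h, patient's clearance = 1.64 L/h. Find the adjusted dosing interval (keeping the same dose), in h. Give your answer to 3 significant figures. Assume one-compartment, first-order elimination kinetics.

To keep the same average steady-state level, dosing rate must scale with clearance.
CL ratio = 1.64 / 3.97 = 0.4131
New interval (same dose) = 14.9 / 0.4131 = 36.07 h

36.1 h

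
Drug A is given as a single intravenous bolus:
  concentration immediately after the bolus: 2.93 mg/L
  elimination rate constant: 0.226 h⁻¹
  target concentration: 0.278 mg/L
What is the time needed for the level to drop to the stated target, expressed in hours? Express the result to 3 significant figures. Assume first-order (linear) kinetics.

t = ln(C₀ / C) / k = ln(2.930 / 0.278) / 0.2260
  = ln(10.54) / 0.2260 = 2.355 / 0.2260 = 10.42 h

10.4 h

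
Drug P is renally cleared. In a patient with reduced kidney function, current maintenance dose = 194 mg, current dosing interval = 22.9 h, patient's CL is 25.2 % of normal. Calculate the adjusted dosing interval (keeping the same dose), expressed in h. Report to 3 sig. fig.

To keep the same average steady-state level, dosing rate must scale with clearance.
CL ratio = 25.2 / 100 = 0.2520
New interval (same dose) = 22.9 / 0.2520 = 90.87 h

90.9 h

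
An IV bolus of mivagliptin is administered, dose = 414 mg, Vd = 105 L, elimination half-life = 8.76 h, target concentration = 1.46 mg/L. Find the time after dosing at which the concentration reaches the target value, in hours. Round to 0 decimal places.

13 h

C₀ = Dose / Vd = 414.0 / 105 = 3.943 mg/L
k = ln2 / t½ = 0.693147 / 8.76 = 0.07913 h⁻¹
t = ln(C₀ / C) / k = ln(3.943 / 1.46) / 0.07913
  = ln(2.701) / 0.07913 = 0.9936 / 0.07913 = 12.56 h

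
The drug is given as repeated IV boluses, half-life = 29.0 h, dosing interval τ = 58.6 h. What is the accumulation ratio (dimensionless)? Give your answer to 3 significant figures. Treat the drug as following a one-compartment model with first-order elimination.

k = ln2 / t½ = 0.693147 / 29.0 = 0.02390 h⁻¹
e^(−kτ) = e^(−0.02390 × 58.6) = 0.2465
Accumulation ratio R = 1 / (1 − e^(−kτ)) = 1 / (1 − 0.2465) = 1.327

1.33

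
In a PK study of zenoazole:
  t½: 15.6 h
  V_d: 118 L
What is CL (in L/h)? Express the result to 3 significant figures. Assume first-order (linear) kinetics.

5.24 L/h

k = ln2 / t½ = 0.693147 / 15.6 = 0.04443 h⁻¹
CL = k × Vd = 0.04443 × 118 = 5.243 L/h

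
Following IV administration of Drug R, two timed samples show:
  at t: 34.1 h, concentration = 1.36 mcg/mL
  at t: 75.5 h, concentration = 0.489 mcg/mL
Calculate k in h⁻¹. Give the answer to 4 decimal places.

0.0247 h⁻¹

k = ln(C₁/C₂) / (t₂ − t₁) = ln(1.36/0.489) / (75.5 − 34.1)
  = 1.023 / 41.40 = 0.02471 h⁻¹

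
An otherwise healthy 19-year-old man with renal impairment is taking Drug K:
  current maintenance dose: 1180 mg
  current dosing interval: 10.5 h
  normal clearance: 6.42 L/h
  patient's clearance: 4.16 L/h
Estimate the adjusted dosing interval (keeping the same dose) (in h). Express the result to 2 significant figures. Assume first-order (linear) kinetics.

To keep the same average steady-state level, dosing rate must scale with clearance.
CL ratio = 4.16 / 6.42 = 0.6480
New interval (same dose) = 10.5 / 0.6480 = 16.20 h

16 h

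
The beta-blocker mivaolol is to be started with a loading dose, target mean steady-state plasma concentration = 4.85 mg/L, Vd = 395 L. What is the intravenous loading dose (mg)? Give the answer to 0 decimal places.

LD = Css × Vd = 4.85 × 395 = 1916 mg

1916 mg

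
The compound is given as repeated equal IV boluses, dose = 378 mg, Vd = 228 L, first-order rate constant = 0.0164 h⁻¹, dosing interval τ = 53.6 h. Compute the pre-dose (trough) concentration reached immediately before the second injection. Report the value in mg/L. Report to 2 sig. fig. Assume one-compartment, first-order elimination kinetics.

C₀ per dose = Dose / Vd = 378 / 228 = 1.658 mg/L
Fraction remaining after one interval: r = e^(−kτ) = e^(−0.01640 × 53.6) = 0.4152
Before dose 2, 1 dose has been given (aged 1τ).
C_trough = C₀ × r = 1.658 × 0.4152 = 0.6884 mg/L

0.69 mg/L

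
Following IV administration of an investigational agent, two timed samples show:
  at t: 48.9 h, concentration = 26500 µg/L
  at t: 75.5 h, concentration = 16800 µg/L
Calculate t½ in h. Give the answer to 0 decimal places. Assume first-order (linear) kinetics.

k = ln(C₁/C₂) / (t₂ − t₁) = ln(26500/16800) / (75.5 − 48.9)
  = 0.4558 / 26.60 = 0.01714 h⁻¹
t½ = ln2 / k = 0.693147 / 0.01714 = 40.44 h

40 h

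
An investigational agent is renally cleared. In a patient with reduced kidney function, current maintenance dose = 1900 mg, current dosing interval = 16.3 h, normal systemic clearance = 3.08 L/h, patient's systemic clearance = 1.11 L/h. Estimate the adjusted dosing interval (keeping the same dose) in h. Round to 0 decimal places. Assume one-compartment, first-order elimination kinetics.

45 h

To keep the same average steady-state level, dosing rate must scale with clearance.
CL ratio = 1.11 / 3.08 = 0.3604
New interval (same dose) = 16.3 / 0.3604 = 45.23 h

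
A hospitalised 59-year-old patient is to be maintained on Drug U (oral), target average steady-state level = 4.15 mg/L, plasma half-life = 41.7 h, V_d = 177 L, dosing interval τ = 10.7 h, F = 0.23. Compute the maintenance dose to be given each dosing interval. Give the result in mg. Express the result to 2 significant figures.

570 mg

k = ln2 / t½ = 0.693147 / 41.7 = 0.01662 h⁻¹
CL = k × Vd = 0.01662 × 177 = 2.942 L/h
At steady state, F × (Dose/τ) = Css × CL.
Dose = Css × CL × τ / F = 4.15 × 2.942 × 10.7 / 0.23 = 568.0 mg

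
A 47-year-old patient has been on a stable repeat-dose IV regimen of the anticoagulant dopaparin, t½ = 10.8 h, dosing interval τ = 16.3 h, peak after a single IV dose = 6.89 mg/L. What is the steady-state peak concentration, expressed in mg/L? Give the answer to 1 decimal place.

k = ln2 / t½ = 0.693147 / 10.8 = 0.06418 h⁻¹
e^(−kτ) = e^(−0.06418 × 16.3) = 0.3513
Accumulation ratio R = 1 / (1 − e^(−kτ)) = 1 / (1 − 0.3513) = 1.542
Steady-state peak = C₀ × R = 6.89 × 1.542 = 10.62 mg/L

10.6 mg/L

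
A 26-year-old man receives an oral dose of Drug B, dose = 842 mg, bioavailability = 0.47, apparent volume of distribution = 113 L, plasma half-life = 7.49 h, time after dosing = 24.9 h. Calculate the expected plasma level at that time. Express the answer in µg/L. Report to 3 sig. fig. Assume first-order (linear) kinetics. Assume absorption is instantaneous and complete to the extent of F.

350 µg/L

Amount reaching circulation = F × Dose = 0.47 × 842.0 = 395.7 mg
C₀ = F·Dose / Vd = 395.7 / 113 = 3.502 mg/L
k = ln2 / t½ = 0.693147 / 7.49 = 0.09254 h⁻¹
C = C₀ · e^(−k·t) = 3.502 × e^(−0.09254 × 24.9)
  = 3.502 × 0.09983 = 0.3496 mg/L
Convert: 0.3496 mg/L × 1000 = 349.6 µg/L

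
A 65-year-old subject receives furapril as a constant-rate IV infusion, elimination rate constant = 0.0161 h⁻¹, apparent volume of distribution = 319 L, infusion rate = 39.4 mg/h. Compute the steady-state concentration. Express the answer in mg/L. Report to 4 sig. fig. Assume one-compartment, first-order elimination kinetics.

7.671 mg/L

CL = k × Vd = 0.01610 × 319 = 5.136 L/h
At steady state Css = R₀ / CL = 39.4 / 5.136 = 7.671 mg/L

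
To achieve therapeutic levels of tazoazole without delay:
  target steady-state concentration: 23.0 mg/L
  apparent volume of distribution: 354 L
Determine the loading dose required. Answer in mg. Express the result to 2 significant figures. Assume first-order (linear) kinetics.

LD = Css × Vd = 23.0 × 354 = 8142 mg

8100 mg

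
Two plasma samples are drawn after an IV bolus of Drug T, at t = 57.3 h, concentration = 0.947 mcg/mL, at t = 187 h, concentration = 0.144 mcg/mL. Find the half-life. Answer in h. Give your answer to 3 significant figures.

k = ln(C₁/C₂) / (t₂ − t₁) = ln(0.947/0.144) / (187 − 57.3)
  = 1.883 / 129.7 = 0.01452 h⁻¹
t½ = ln2 / k = 0.693147 / 0.01452 = 47.74 h

47.7 h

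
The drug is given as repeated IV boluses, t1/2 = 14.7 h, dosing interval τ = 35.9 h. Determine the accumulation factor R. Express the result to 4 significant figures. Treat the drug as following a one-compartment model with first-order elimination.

1.225

k = ln2 / t½ = 0.693147 / 14.7 = 0.04715 h⁻¹
e^(−kτ) = e^(−0.04715 × 35.9) = 0.1840
Accumulation ratio R = 1 / (1 − e^(−kτ)) = 1 / (1 − 0.1840) = 1.225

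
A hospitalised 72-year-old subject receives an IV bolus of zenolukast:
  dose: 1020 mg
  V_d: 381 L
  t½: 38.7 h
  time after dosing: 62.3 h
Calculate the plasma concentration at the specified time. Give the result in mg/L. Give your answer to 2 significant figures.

C₀ = Dose / Vd = 1020 / 381 = 2.677 mg/L
k = ln2 / t½ = 0.693147 / 38.7 = 0.01791 h⁻¹
C = C₀ · e^(−k·t) = 2.677 × e^(−0.01791 × 62.3)
  = 2.677 × 0.3277 = 0.8773 mg/L

0.88 mg/L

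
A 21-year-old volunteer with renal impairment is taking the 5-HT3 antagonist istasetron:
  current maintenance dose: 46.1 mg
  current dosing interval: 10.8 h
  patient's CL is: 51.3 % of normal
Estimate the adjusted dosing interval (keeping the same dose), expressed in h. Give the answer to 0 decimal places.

21 h

To keep the same average steady-state level, dosing rate must scale with clearance.
CL ratio = 51.3 / 100 = 0.5130
New interval (same dose) = 10.8 / 0.5130 = 21.05 h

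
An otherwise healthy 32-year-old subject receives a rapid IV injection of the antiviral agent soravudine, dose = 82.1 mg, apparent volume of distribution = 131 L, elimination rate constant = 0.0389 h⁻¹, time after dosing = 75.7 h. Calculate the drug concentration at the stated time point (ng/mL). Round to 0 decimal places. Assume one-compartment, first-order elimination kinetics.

33 ng/mL

C₀ = Dose / Vd = 82.10 / 131 = 0.6267 mg/L
C = C₀ · e^(−k·t) = 0.6267 × e^(−0.03890 × 75.7)
  = 0.6267 × 0.05262 = 0.03298 mg/L
Convert: 0.03298 mg/L × 1000 = 32.98 ng/mL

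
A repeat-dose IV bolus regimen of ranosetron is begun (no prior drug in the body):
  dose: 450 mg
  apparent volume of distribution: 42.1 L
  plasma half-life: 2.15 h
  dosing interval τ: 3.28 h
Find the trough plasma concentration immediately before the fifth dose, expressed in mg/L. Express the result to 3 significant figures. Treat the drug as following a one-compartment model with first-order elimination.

5.61 mg/L

C₀ per dose = Dose / Vd = 450 / 42.1 = 10.69 mg/L
k = ln2 / t½ = 0.693147 / 2.15 = 0.3224 h⁻¹
Fraction remaining after one interval: r = e^(−kτ) = e^(−0.3224 × 3.28) = 0.3473
Before dose 5, 4 doses have been given (aged 1τ, 2τ, 3τ, 4τ).
C_trough = C₀ × (r + r² + … + r^4) = C₀ × r(1−r^4)/(1−r)
        = 10.69 × 0.3473 × (1 − 0.01455) / (1 − 0.3473) = 5.605 mg/L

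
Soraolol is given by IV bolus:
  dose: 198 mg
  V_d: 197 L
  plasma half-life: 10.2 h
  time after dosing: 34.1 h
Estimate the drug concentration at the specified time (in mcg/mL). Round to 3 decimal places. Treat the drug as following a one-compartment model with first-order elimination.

C₀ = Dose / Vd = 198.0 / 197 = 1.005 mg/L
k = ln2 / t½ = 0.693147 / 10.2 = 0.06796 h⁻¹
C = C₀ · e^(−k·t) = 1.005 × e^(−0.06796 × 34.1)
  = 1.005 × 0.09853 = 0.09902 mg/L
(0.09902 mg/L = 0.09902 mcg/mL)

0.099 mcg/mL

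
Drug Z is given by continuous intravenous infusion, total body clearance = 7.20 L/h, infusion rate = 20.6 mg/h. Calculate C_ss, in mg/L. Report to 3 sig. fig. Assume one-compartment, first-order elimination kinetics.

At steady state Css = R₀ / CL = 20.6 / 7.200 = 2.861 mg/L

2.86 mg/L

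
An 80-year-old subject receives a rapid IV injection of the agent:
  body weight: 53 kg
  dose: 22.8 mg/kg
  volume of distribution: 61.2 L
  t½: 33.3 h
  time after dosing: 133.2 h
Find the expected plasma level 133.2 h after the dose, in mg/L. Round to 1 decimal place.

Total dose = 22.8 × 53 = 1208 mg
C₀ = Dose / Vd = 1208 / 61.2 = 19.74 mg/L
k = ln2 / t½ = 0.693147 / 33.3 = 0.02082 h⁻¹
t / t½ = 133.2 / 33.3 = 4 half-lives
C = C₀ × (1/2)^4 = 19.74 × 0.06250 = 1.234 mg/L

1.2 mg/L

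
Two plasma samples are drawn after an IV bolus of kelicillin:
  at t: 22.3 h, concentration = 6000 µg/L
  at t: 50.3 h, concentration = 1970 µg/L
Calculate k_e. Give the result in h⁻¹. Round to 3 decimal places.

0.040 h⁻¹

k = ln(C₁/C₂) / (t₂ − t₁) = ln(6000/1970) / (50.3 − 22.3)
  = 1.114 / 28.00 = 0.03979 h⁻¹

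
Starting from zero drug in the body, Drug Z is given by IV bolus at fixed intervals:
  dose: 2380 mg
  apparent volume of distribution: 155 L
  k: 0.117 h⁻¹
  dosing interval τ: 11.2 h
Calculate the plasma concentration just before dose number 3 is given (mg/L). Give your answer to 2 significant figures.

C₀ per dose = Dose / Vd = 2380 / 155 = 15.35 mg/L
Fraction remaining after one interval: r = e^(−kτ) = e^(−0.1170 × 11.2) = 0.2697
Before dose 3, 2 doses have been given (aged 1τ, 2τ).
C_trough = C₀ × (r + r²) = 15.35 × (0.2697 + 0.07274) = 5.256 mg/L

5.3 mg/L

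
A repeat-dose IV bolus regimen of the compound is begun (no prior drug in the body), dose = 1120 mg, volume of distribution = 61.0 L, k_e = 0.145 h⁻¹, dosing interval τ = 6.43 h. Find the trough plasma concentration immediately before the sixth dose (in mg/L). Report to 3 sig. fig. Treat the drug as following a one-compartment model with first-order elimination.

11.8 mg/L

C₀ per dose = Dose / Vd = 1120 / 61.0 = 18.36 mg/L
Fraction remaining after one interval: r = e^(−kτ) = e^(−0.1450 × 6.43) = 0.3936
Before dose 6, 5 doses have been given (aged 1τ, 2τ, 3τ, 4τ, 5τ).
C_trough = C₀ × (r + r² + … + r^5) = C₀ × r(1−r^5)/(1−r)
        = 18.36 × 0.3936 × (1 − 0.009447) / (1 − 0.3936) = 11.80 mg/L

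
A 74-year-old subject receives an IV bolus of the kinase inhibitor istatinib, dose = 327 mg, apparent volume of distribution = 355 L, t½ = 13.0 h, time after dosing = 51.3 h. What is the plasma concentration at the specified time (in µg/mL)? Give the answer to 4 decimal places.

C₀ = Dose / Vd = 327.0 / 355 = 0.9211 mg/L
k = ln2 / t½ = 0.693147 / 13.0 = 0.05332 h⁻¹
C = C₀ · e^(−k·t) = 0.9211 × e^(−0.05332 × 51.3)
  = 0.9211 × 0.06487 = 0.05975 mg/L
(0.05975 mg/L = 0.05975 µg/mL)

0.0598 µg/mL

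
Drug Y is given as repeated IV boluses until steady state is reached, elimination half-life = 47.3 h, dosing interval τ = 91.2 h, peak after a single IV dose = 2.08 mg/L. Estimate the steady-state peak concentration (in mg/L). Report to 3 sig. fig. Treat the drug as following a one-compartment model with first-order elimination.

2.82 mg/L

k = ln2 / t½ = 0.693147 / 47.3 = 0.01465 h⁻¹
e^(−kτ) = e^(−0.01465 × 91.2) = 0.2629
Accumulation ratio R = 1 / (1 − e^(−kτ)) = 1 / (1 − 0.2629) = 1.357
Steady-state peak = C₀ × R = 2.08 × 1.357 = 2.823 mg/L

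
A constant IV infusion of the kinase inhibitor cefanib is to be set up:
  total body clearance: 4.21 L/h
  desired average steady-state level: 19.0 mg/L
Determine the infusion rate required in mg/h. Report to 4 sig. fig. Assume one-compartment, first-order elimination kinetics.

At steady state, infusion rate R₀ = Css × CL = 19.0 × 4.210 = 79.99 mg/h

79.99 mg/h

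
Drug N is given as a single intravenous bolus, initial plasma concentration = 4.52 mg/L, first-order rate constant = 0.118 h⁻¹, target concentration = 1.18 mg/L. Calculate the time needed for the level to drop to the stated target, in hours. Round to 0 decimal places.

t = ln(C₀ / C) / k = ln(4.520 / 1.18) / 0.1180
  = ln(3.831) / 0.1180 = 1.343 / 0.1180 = 11.38 h

11 h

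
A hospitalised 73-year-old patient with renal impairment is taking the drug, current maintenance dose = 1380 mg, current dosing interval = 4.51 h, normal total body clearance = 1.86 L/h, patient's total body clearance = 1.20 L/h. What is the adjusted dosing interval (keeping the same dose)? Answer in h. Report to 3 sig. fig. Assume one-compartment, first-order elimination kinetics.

6.99 h

To keep the same average steady-state level, dosing rate must scale with clearance.
CL ratio = 1.20 / 1.86 = 0.6452
New interval (same dose) = 4.51 / 0.6452 = 6.990 h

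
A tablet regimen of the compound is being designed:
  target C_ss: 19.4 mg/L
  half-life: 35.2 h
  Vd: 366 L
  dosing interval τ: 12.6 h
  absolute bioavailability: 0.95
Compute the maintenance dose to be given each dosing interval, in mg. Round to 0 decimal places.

k = ln2 / t½ = 0.693147 / 35.2 = 0.01969 h⁻¹
CL = k × Vd = 0.01969 × 366 = 7.207 L/h
At steady state, F × (Dose/τ) = Css × CL.
Dose = Css × CL × τ / F = 19.4 × 7.207 × 12.6 / 0.95 = 1854 mg

1854 mg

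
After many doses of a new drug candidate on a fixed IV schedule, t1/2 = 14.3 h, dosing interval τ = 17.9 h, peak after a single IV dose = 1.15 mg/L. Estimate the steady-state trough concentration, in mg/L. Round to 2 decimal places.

k = ln2 / t½ = 0.693147 / 14.3 = 0.04847 h⁻¹
e^(−kτ) = e^(−0.04847 × 17.9) = 0.4200
Accumulation ratio R = 1 / (1 − e^(−kτ)) = 1 / (1 − 0.4200) = 1.724
Steady-state trough = C₀ × R × e^(−kτ) = 1.15 × 1.724 × 0.4200 = 0.8327 mg/L

0.83 mg/L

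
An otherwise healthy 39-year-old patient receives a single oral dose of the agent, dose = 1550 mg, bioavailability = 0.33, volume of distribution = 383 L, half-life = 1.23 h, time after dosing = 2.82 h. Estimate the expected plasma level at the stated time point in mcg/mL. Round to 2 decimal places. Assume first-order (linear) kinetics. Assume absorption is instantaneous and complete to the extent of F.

0.27 mcg/mL

Amount reaching circulation = F × Dose = 0.33 × 1550 = 511.5 mg
C₀ = F·Dose / Vd = 511.5 / 383 = 1.336 mg/L
k = ln2 / t½ = 0.693147 / 1.23 = 0.5635 h⁻¹
C = C₀ · e^(−k·t) = 1.336 × e^(−0.5635 × 2.82)
  = 1.336 × 0.2041 = 0.2727 mg/L
(0.2727 mg/L = 0.2727 mcg/mL)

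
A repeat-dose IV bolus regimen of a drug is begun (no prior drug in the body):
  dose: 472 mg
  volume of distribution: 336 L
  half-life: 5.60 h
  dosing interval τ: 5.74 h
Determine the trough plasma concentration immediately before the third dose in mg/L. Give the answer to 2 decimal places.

C₀ per dose = Dose / Vd = 472 / 336 = 1.405 mg/L
k = ln2 / t½ = 0.693147 / 5.60 = 0.1238 h⁻¹
Fraction remaining after one interval: r = e^(−kτ) = e^(−0.1238 × 5.74) = 0.4913
Before dose 3, 2 doses have been given (aged 1τ, 2τ).
C_trough = C₀ × (r + r²) = 1.405 × (0.4913 + 0.2414) = 1.029 mg/L

1.03 mg/L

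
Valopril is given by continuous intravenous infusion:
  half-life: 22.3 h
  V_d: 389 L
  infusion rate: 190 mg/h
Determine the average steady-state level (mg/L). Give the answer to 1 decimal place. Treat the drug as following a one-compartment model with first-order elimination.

k = ln2 / t½ = 0.693147 / 22.3 = 0.03108 h⁻¹
CL = k × Vd = 0.03108 × 389 = 12.09 L/h
At steady state Css = R₀ / CL = 190 / 12.09 = 15.72 mg/L

15.7 mg/L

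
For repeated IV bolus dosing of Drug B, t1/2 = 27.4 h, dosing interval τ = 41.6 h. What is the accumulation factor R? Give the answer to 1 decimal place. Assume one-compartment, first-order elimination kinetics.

k = ln2 / t½ = 0.693147 / 27.4 = 0.02530 h⁻¹
e^(−kτ) = e^(−0.02530 × 41.6) = 0.3491
Accumulation ratio R = 1 / (1 − e^(−kτ)) = 1 / (1 − 0.3491) = 1.536

1.5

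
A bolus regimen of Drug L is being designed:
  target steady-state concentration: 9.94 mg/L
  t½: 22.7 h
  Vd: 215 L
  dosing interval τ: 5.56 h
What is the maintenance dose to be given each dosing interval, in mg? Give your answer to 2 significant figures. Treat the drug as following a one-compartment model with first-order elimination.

360 mg

k = ln2 / t½ = 0.693147 / 22.7 = 0.03054 h⁻¹
CL = k × Vd = 0.03054 × 215 = 6.566 L/h
At steady state, Dose/τ = Css × CL.
Dose = Css × CL × τ = 9.94 × 6.566 × 5.56 = 362.9 mg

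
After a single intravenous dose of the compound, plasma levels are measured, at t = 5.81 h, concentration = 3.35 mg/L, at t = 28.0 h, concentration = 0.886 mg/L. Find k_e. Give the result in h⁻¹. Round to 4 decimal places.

0.0599 h⁻¹

k = ln(C₁/C₂) / (t₂ − t₁) = ln(3.35/0.886) / (28.0 − 5.81)
  = 1.330 / 22.19 = 0.05994 h⁻¹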